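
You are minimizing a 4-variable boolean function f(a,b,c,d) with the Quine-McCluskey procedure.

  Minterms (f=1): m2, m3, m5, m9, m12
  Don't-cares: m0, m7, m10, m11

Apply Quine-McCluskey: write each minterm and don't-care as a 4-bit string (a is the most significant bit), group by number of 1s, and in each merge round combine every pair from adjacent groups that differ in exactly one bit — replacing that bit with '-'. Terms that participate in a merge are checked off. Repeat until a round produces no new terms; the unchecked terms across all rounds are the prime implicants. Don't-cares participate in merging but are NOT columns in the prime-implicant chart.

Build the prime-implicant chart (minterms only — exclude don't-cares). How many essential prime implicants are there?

size-2^0 implicants → 0000(✓)  0010(✓)  0011(✓)  0101(✓)  0111(✓)  1001(✓)  1010(✓)  1011(✓)  1100
size-2^1 implicants → -010(✓)  -011(✓)  0-11  00-0  001-(✓)  01-1  10-1  101-(✓)
size-2^2 implicants → -01-
Unchecked terms (primes): -01-, 0-11, 00-0, 01-1, 10-1, 1100
Minterm coverage:
  m2 ⊆ -01-,00-0
  m3 ⊆ -01-,0-11
  m5 ⊆ 01-1 [E]
  m9 ⊆ 10-1 [E]
  m12 ⊆ 1100 [E]
E = {01-1, 10-1, 1100}

3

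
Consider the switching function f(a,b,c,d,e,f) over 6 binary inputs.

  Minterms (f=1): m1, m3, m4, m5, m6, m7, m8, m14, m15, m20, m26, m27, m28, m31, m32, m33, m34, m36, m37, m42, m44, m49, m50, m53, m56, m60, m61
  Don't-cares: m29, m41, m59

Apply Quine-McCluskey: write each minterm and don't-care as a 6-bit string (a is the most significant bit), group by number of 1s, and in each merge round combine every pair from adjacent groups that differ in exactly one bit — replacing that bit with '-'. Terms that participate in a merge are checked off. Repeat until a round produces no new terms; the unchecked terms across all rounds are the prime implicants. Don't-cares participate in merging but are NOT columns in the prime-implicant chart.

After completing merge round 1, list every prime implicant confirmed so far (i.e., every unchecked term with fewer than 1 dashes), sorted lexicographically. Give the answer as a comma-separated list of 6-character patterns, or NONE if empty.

[col 0] 000001*, 000011*, 000100*, 000101*, 000110*, 000111*, 001000, 001110*, 001111*, 010100*, 011010*, 011011*, 011100*, 011101*, 011111*, 100000*, 100001*, 100010*, 100100*, 100101*, 101001*, 101010*, 101100*, 110001*, 110010*, 110101*, 111000*, 111011*, 111100*, 111101*
[col 1] -00001*, -00100*, -00101*, -11011, -11100*, -11101*, 0-0100, 0-1111, 00-110*, 00-111*, 000-01*, 000-11*, 0000-1*, 0001-0*, 0001-1*, 00010-*, 00011-*, 00111-*, 01-100, 011-11, 01101-, 0111-1, 01110-*, 1-0001*, 1-0010, 1-0101*, 1-1100, 10-001, 10-010, 10-100, 100-00*, 100-01*, 1000-0, 10000-*, 10010-*, 11-101, 110-01*, 111-00, 11110-*
[col 2] -00-01, -0010-, -1110-, 00-11-, 000--1, 0001--, 1-0-01, 100-0-
Prime implicants: -00-01, -0010-, -11011, -1110-, 0-0100, 0-1111, 00-11-, 000--1, 0001--, 001000, 01-100, 011-11, 01101-, 0111-1, 1-0-01, 1-0010, 1-1100, 10-001, 10-010, 10-100, 100-0-, 1000-0, 11-101, 111-00

001000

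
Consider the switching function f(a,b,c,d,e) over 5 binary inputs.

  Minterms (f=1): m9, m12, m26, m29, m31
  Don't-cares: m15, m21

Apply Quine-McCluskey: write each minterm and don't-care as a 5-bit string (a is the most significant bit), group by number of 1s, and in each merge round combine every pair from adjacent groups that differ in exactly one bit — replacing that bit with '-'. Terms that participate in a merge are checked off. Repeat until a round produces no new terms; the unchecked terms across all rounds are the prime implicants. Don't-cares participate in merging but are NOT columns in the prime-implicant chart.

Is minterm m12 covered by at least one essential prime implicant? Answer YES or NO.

size-2^0 implicants → 01001  01100  01111(✓)  10101(✓)  11010  11101(✓)  11111(✓)
size-2^1 implicants → -1111  1-101  111-1
Unchecked terms (primes): -1111, 01001, 01100, 1-101, 11010, 111-1
Minterm coverage:
  m9 ⊆ 01001 [E]
  m12 ⊆ 01100 [E]
  m26 ⊆ 11010 [E]
  m29 ⊆ 1-101,111-1
  m31 ⊆ -1111,111-1
E = {01001, 01100, 11010}

YES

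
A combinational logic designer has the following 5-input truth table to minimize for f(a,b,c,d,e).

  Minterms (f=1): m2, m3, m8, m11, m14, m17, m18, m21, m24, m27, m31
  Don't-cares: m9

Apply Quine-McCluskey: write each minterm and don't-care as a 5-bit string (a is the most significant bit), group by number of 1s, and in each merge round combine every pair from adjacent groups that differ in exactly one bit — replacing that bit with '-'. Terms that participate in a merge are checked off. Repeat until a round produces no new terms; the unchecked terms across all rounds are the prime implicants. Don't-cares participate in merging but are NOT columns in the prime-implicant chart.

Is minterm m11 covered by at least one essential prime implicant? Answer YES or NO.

Round 0: 00010✓ 00011✓ 01000✓ 01001✓ 01011✓ 01110 10001✓ 10010✓ 10101✓ 11000✓ 11011✓ 11111✓
Round 1: -0010 -1000 -1011 0-011 0001- 010-1 0100- 10-01 11-11
PIs = {-0010, -1000, -1011, 0-011, 0001-, 010-1, 0100-, 01110, 10-01, 11-11}
Coverage chart:
  m2: -0010,0001-
  m3: 0-011,0001-
  m8: -1000,0100-
  m11: -1011,0-011,010-1
  m14: 01110 ←essential
  m17: 10-01 ←essential
  m18: -0010 ←essential
  m21: 10-01 ←essential
  m24: -1000 ←essential
  m27: -1011,11-11
  m31: 11-11 ←essential
Essential: -0010, -1000, 01110, 10-01, 11-11

NO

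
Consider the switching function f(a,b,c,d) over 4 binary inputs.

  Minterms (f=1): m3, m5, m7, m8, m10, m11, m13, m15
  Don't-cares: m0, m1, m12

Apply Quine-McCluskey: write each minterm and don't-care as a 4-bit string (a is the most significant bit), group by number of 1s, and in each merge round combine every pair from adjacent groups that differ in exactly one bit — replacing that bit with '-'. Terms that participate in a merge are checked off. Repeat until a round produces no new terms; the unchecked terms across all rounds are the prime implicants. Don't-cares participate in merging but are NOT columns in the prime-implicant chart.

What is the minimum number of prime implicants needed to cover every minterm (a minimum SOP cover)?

Round 0: 0000✓ 0001✓ 0011✓ 0101✓ 0111✓ 1000✓ 1010✓ 1011✓ 1100✓ 1101✓ 1111✓
Round 1: -000 -011✓ -101✓ -111✓ 0-01✓ 0-11✓ 00-1✓ 000- 01-1✓ 1-00 1-11✓ 10-0 101- 11-1✓ 110-
Round 2: --11 -1-1 0--1
PIs = {--11, -000, -1-1, 0--1, 000-, 1-00, 10-0, 101-, 110-}
Coverage chart:
  m3: --11,0--1
  m5: -1-1,0--1
  m7: --11,-1-1,0--1
  m8: -000,1-00,10-0
  m10: 10-0,101-
  m11: --11,101-
  m13: -1-1,110-
  m15: --11,-1-1
(no essential prime implicants)
Petrick residual → --11, -1-1, 10-0
Min cover (3 terms): cd + bd + ab'd'

3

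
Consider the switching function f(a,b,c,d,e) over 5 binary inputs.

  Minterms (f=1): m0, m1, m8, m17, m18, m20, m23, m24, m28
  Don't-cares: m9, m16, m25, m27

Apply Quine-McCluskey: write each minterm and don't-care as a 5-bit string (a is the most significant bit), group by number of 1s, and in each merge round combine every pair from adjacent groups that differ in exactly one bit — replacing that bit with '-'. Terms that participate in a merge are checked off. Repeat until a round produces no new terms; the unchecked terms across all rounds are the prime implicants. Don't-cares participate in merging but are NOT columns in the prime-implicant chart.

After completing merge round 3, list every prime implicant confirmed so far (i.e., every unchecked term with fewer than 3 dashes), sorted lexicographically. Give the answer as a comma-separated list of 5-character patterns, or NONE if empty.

1--00, 100-0, 10111, 110-1

Round 0: 00000✓ 00001✓ 01000✓ 01001✓ 10000✓ 10001✓ 10010✓ 10100✓ 10111 11000✓ 11001✓ 11011✓ 11100✓
Round 1: -0000✓ -0001✓ -1000✓ -1001✓ 0-000✓ 0-001✓ 0000-✓ 0100-✓ 1-000✓ 1-001✓ 1-100✓ 10-00✓ 100-0 1000-✓ 11-00✓ 110-1 1100-✓
Round 2: --000✓ --001✓ -000-✓ -100-✓ 0-00-✓ 1--00 1-00-✓
Round 3: --00-
PIs = {--00-, 1--00, 100-0, 10111, 110-1}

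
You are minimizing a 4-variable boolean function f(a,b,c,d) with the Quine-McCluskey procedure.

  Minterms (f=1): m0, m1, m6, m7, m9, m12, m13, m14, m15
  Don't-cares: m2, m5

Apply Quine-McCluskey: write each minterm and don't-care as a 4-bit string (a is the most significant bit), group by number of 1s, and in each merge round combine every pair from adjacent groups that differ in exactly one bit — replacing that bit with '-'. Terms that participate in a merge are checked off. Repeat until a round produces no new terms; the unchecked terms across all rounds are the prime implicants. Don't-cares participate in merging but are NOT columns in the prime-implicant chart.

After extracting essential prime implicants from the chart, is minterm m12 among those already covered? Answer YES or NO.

size-2^0 implicants → 0000(✓)  0001(✓)  0010(✓)  0101(✓)  0110(✓)  0111(✓)  1001(✓)  1100(✓)  1101(✓)  1110(✓)  1111(✓)
size-2^1 implicants → -001(✓)  -101(✓)  -110(✓)  -111(✓)  0-01(✓)  0-10  00-0  000-  01-1(✓)  011-(✓)  1-01(✓)  11-0(✓)  11-1(✓)  110-(✓)  111-(✓)
size-2^2 implicants → --01  -1-1  -11-  11--
Unchecked terms (primes): --01, -1-1, -11-, 0-10, 00-0, 000-, 11--
Minterm coverage:
  m0 ⊆ 00-0,000-
  m1 ⊆ --01,000-
  m6 ⊆ -11-,0-10
  m7 ⊆ -1-1,-11-
  m9 ⊆ --01 [E]
  m12 ⊆ 11-- [E]
  m13 ⊆ --01,-1-1,11--
  m14 ⊆ -11-,11--
  m15 ⊆ -1-1,-11-,11--
E = {--01, 11--}

YES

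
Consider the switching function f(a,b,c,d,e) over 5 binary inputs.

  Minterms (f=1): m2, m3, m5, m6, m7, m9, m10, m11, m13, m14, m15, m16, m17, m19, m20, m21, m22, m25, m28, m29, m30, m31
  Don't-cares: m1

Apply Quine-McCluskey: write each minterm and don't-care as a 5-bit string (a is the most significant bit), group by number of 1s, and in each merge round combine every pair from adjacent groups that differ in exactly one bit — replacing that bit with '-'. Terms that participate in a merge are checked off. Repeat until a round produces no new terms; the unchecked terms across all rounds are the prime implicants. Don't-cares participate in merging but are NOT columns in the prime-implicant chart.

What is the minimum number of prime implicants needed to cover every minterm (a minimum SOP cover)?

6

size-2^0 implicants → 00001(✓)  00010(✓)  00011(✓)  00101(✓)  00110(✓)  00111(✓)  01001(✓)  01010(✓)  01011(✓)  01101(✓)  01110(✓)  01111(✓)  10000(✓)  10001(✓)  10011(✓)  10100(✓)  10101(✓)  10110(✓)  11001(✓)  11100(✓)  11101(✓)  11110(✓)  11111(✓)
size-2^1 implicants → -0001(✓)  -0011(✓)  -0101(✓)  -0110(✓)  -1001(✓)  -1101(✓)  -1110(✓)  -1111(✓)  0-001(✓)  0-010(✓)  0-011(✓)  0-101(✓)  0-110(✓)  0-111(✓)  00-01(✓)  00-10(✓)  00-11(✓)  000-1(✓)  0001-(✓)  001-1(✓)  0011-(✓)  01-01(✓)  01-10(✓)  01-11(✓)  010-1(✓)  0101-(✓)  011-1(✓)  0111-(✓)  1-001(✓)  1-100(✓)  1-101(✓)  1-110(✓)  10-00(✓)  10-01(✓)  100-1(✓)  1000-(✓)  101-0(✓)  1010-(✓)  11-01(✓)  111-0(✓)  111-1(✓)  1110-(✓)  1111-(✓)
size-2^2 implicants → --001(✓)  --101(✓)  --110  -0-01(✓)  -00-1  -1-01(✓)  -11-1  -111-  0--01(✓)  0--10(✓)  0--11(✓)  0-0-1(✓)  0-01-(✓)  0-1-1(✓)  0-11-(✓)  00--1(✓)  00-1-(✓)  01--1(✓)  01-1-(✓)  1--01(✓)  1-1-0  1-10-  10-0-  111--
size-2^3 implicants → ---01  0---1  0--1-
Unchecked terms (primes): ---01, --110, -00-1, -11-1, -111-, 0---1, 0--1-, 1-1-0, 1-10-, 10-0-, 111--
Minterm coverage:
  m2 ⊆ 0--1- [E]
  m3 ⊆ -00-1,0---1,0--1-
  m5 ⊆ ---01,0---1
  m6 ⊆ --110,0--1-
  m7 ⊆ 0---1,0--1-
  m9 ⊆ ---01,0---1
  m10 ⊆ 0--1- [E]
  m11 ⊆ 0---1,0--1-
  m13 ⊆ ---01,-11-1,0---1
  m14 ⊆ --110,-111-,0--1-
  m15 ⊆ -11-1,-111-,0---1,0--1-
  m16 ⊆ 10-0- [E]
  m17 ⊆ ---01,-00-1,10-0-
  m19 ⊆ -00-1 [E]
  m20 ⊆ 1-1-0,1-10-,10-0-
  m21 ⊆ ---01,1-10-,10-0-
  m22 ⊆ --110,1-1-0
  m25 ⊆ ---01 [E]
  m28 ⊆ 1-1-0,1-10-,111--
  m29 ⊆ ---01,-11-1,1-10-,111--
  m30 ⊆ --110,-111-,1-1-0,111--
  m31 ⊆ -11-1,-111-,111--
E = {---01, -00-1, 0--1-, 10-0-}
Petrick residual → --110, 111--
Cover = d'e + cde' + b'c'e + a'd + ab'd' + abc  |cover|=6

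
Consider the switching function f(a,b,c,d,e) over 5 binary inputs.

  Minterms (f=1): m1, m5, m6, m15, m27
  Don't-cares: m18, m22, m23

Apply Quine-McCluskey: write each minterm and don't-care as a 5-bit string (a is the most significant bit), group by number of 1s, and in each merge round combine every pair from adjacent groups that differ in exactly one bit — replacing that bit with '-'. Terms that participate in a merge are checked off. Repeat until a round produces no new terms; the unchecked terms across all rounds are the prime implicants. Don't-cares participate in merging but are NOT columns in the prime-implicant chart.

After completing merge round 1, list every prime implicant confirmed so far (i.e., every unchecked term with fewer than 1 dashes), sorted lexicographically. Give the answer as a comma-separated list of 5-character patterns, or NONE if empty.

01111, 11011

[col 0] 00001*, 00101*, 00110*, 01111, 10010*, 10110*, 10111*, 11011
[col 1] -0110, 00-01, 10-10, 1011-
Prime implicants: -0110, 00-01, 01111, 10-10, 1011-, 11011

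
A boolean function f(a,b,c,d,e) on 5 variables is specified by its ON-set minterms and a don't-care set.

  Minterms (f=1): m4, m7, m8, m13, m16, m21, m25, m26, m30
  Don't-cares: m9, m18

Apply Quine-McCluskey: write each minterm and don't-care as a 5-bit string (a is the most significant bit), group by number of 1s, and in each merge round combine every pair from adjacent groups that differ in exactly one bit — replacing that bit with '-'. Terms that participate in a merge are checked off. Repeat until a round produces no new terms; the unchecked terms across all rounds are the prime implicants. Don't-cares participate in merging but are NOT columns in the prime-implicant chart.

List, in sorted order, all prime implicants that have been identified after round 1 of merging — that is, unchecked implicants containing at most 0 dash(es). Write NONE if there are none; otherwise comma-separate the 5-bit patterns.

00100, 00111, 10101

Round 0: 00100 00111 01000✓ 01001✓ 01101✓ 10000✓ 10010✓ 10101 11001✓ 11010✓ 11110✓
Round 1: -1001 01-01 0100- 1-010 100-0 11-10
PIs = {-1001, 00100, 00111, 01-01, 0100-, 1-010, 100-0, 10101, 11-10}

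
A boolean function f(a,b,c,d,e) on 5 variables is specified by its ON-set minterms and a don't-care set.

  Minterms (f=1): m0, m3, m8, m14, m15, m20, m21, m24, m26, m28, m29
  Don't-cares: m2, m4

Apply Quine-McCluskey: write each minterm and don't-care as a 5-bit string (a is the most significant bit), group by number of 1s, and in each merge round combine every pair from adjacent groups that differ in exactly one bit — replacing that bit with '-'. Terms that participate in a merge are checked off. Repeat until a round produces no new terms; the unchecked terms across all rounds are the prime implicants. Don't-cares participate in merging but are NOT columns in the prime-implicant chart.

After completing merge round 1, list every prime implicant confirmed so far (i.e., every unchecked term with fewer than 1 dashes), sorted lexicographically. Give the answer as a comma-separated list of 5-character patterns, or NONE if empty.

[col 0] 00000*, 00010*, 00011*, 00100*, 01000*, 01110*, 01111*, 10100*, 10101*, 11000*, 11010*, 11100*, 11101*
[col 1] -0100, -1000, 0-000, 00-00, 000-0, 0001-, 0111-, 1-100*, 1-101*, 1010-*, 11-00, 110-0, 1110-*
[col 2] 1-10-
Prime implicants: -0100, -1000, 0-000, 00-00, 000-0, 0001-, 0111-, 1-10-, 11-00, 110-0

NONE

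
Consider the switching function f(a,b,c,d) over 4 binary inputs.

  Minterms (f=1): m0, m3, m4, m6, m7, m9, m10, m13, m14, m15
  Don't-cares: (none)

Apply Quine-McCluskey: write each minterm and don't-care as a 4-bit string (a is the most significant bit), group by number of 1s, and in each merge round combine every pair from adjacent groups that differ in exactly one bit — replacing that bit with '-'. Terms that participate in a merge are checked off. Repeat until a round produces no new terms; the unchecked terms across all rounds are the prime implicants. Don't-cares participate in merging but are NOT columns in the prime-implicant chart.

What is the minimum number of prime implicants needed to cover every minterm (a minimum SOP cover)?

Round 0: 0000✓ 0011✓ 0100✓ 0110✓ 0111✓ 1001✓ 1010✓ 1101✓ 1110✓ 1111✓
Round 1: -110✓ -111✓ 0-00 0-11 01-0 011-✓ 1-01 1-10 11-1 111-✓
Round 2: -11-
PIs = {-11-, 0-00, 0-11, 01-0, 1-01, 1-10, 11-1}
Coverage chart:
  m0: 0-00 ←essential
  m3: 0-11 ←essential
  m4: 0-00,01-0
  m6: -11-,01-0
  m7: -11-,0-11
  m9: 1-01 ←essential
  m10: 1-10 ←essential
  m13: 1-01,11-1
  m14: -11-,1-10
  m15: -11-,11-1
Essential: 0-00, 0-11, 1-01, 1-10
Petrick residual → -11-
Min cover (5 terms): bc + a'c'd' + a'cd + ac'd + acd'

5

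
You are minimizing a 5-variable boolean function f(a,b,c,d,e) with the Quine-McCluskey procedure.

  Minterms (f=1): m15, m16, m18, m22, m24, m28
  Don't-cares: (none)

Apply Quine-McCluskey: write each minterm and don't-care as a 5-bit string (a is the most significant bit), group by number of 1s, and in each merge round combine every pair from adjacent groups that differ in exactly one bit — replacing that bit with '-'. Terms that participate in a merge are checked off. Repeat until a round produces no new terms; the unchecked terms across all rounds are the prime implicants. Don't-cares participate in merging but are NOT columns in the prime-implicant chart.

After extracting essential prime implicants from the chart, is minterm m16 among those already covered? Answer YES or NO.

NO

[col 0] 01111, 10000*, 10010*, 10110*, 11000*, 11100*
[col 1] 1-000, 10-10, 100-0, 11-00
Prime implicants: 01111, 1-000, 10-10, 100-0, 11-00
PI chart (minterm → PIs covering it):
  15 | 01111  (sole → essential)
  16 | 1-000,100-0
  18 | 10-10,100-0
  22 | 10-10  (sole → essential)
  24 | 1-000,11-00
  28 | 11-00  (sole → essential)
Essential prime implicants: 01111, 10-10, 11-00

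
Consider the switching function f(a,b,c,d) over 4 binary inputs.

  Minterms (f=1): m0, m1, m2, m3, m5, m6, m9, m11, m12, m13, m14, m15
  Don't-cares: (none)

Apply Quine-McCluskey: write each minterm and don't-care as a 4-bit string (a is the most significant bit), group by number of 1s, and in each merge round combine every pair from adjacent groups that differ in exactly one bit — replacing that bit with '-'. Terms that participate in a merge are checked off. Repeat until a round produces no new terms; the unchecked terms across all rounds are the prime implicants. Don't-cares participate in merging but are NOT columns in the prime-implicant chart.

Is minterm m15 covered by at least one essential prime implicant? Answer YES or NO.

size-2^0 implicants → 0000(✓)  0001(✓)  0010(✓)  0011(✓)  0101(✓)  0110(✓)  1001(✓)  1011(✓)  1100(✓)  1101(✓)  1110(✓)  1111(✓)
size-2^1 implicants → -001(✓)  -011(✓)  -101(✓)  -110  0-01(✓)  0-10  00-0(✓)  00-1(✓)  000-(✓)  001-(✓)  1-01(✓)  1-11(✓)  10-1(✓)  11-0(✓)  11-1(✓)  110-(✓)  111-(✓)
size-2^2 implicants → --01  -0-1  00--  1--1  11--
Unchecked terms (primes): --01, -0-1, -110, 0-10, 00--, 1--1, 11--
Minterm coverage:
  m0 ⊆ 00-- [E]
  m1 ⊆ --01,-0-1,00--
  m2 ⊆ 0-10,00--
  m3 ⊆ -0-1,00--
  m5 ⊆ --01 [E]
  m6 ⊆ -110,0-10
  m9 ⊆ --01,-0-1,1--1
  m11 ⊆ -0-1,1--1
  m12 ⊆ 11-- [E]
  m13 ⊆ --01,1--1,11--
  m14 ⊆ -110,11--
  m15 ⊆ 1--1,11--
E = {--01, 00--, 11--}

YES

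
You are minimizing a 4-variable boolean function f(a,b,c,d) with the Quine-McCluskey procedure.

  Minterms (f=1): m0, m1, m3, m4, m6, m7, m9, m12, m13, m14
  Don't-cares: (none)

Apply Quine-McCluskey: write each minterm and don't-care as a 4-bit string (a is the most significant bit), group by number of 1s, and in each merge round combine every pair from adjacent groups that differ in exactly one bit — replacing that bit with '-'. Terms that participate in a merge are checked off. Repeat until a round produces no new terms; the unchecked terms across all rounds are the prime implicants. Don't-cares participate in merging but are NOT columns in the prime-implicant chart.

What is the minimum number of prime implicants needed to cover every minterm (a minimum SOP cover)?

4

Round 0: 0000✓ 0001✓ 0011✓ 0100✓ 0110✓ 0111✓ 1001✓ 1100✓ 1101✓ 1110✓
Round 1: -001 -100✓ -110✓ 0-00 0-11 00-1 000- 01-0✓ 011- 1-01 11-0✓ 110-
Round 2: -1-0
PIs = {-001, -1-0, 0-00, 0-11, 00-1, 000-, 011-, 1-01, 110-}
Coverage chart:
  m0: 0-00,000-
  m1: -001,00-1,000-
  m3: 0-11,00-1
  m4: -1-0,0-00
  m6: -1-0,011-
  m7: 0-11,011-
  m9: -001,1-01
  m12: -1-0,110-
  m13: 1-01,110-
  m14: -1-0 ←essential
Essential: -1-0
Petrick residual → 0-11, 000-, 1-01
Min cover (4 terms): bd' + a'cd + a'b'c' + ac'd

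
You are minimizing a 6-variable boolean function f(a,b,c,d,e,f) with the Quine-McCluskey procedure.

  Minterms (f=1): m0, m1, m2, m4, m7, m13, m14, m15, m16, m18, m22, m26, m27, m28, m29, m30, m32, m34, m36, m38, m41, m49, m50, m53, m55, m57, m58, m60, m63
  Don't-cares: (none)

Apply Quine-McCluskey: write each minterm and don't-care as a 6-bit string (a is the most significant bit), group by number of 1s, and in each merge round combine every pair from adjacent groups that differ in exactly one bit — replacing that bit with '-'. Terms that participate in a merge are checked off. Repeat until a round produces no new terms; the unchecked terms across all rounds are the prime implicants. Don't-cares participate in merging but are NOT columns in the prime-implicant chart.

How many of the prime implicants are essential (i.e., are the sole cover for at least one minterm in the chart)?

11

Round 0: 000000✓ 000001✓ 000010✓ 000100✓ 000111✓ 001101✓ 001110✓ 001111✓ 010000✓ 010010✓ 010110✓ 011010✓ 011011✓ 011100✓ 011101✓ 011110✓ 100000✓ 100010✓ 100100✓ 100110✓ 101001✓ 110001✓ 110010✓ 110101✓ 110111✓ 111001✓ 111010✓ 111100✓ 111111✓
Round 1: -00000✓ -00010✓ -00100✓ -10010✓ -11010✓ -11100 0-0000✓ 0-0010✓ 0-1101 0-1110 00-111 000-00✓ 0000-0✓ 00000- 0011-1 00111- 01-010✓ 01-110✓ 010-10✓ 0100-0✓ 011-10✓ 01101- 0111-0 01110- 1-0010✓ 1-1001 100-00✓ 100-10✓ 1000-0✓ 1001-0✓ 11-001 11-010✓ 11-111 110-01 1101-1
Round 2: --0010 -00-00 -000-0 -1-010 0-00-0 01--10 100--0
PIs = {--0010, -00-00, -000-0, -1-010, -11100, 0-00-0, 0-1101, 0-1110, 00-111, 00000-, 0011-1, 00111-, 01--10, 01101-, 0111-0, 01110-, 1-1001, 100--0, 11-001, 11-111, 110-01, 1101-1}
Coverage chart:
  m0: -00-00,-000-0,0-00-0,00000-
  m1: 00000- ←essential
  m2: --0010,-000-0,0-00-0
  m4: -00-00 ←essential
  m7: 00-111 ←essential
  m13: 0-1101,0011-1
  m14: 0-1110,00111-
  m15: 00-111,0011-1,00111-
  m16: 0-00-0 ←essential
  m18: --0010,-1-010,0-00-0,01--10
  m22: 01--10 ←essential
  m26: -1-010,01--10,01101-
  m27: 01101- ←essential
  m28: -11100,0111-0,01110-
  m29: 0-1101,01110-
  m30: 0-1110,01--10,0111-0
  m32: -00-00,-000-0,100--0
  m34: --0010,-000-0,100--0
  m36: -00-00,100--0
  m38: 100--0 ←essential
  m41: 1-1001 ←essential
  m49: 11-001,110-01
  m50: --0010,-1-010
  m53: 110-01,1101-1
  m55: 11-111,1101-1
  m57: 1-1001,11-001
  m58: -1-010 ←essential
  m60: -11100 ←essential
  m63: 11-111 ←essential
Essential: -00-00, -1-010, -11100, 0-00-0, 00-111, 00000-, 01--10, 01101-, 1-1001, 100--0, 11-111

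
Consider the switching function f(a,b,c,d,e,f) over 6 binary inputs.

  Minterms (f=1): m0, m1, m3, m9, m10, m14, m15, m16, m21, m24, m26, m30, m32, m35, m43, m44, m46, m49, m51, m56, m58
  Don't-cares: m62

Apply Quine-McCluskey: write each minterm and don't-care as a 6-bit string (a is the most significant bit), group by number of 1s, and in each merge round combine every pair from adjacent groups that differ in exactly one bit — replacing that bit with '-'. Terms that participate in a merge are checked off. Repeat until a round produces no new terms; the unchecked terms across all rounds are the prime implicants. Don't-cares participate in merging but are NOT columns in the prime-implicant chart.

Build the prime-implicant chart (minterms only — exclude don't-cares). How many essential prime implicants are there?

9

Round 0: 000000✓ 000001✓ 000011✓ 001001✓ 001010✓ 001110✓ 001111✓ 010000✓ 010101 011000✓ 011010✓ 011110✓ 100000✓ 100011✓ 101011✓ 101100✓ 101110✓ 110001✓ 110011✓ 111000✓ 111010✓ 111110✓
Round 1: -00000 -00011 -01110✓ -11000✓ -11010✓ -11110✓ 0-0000 0-1010✓ 0-1110✓ 00-001 0000-1 00000- 001-10✓ 00111- 01-000 011-10✓ 0110-0✓ 1-0011 1-1110✓ 10-011 1011-0 1100-1 111-10✓ 1110-0✓
Round 2: --1110 -11-10 -110-0 0-1-10
PIs = {--1110, -00000, -00011, -11-10, -110-0, 0-0000, 0-1-10, 00-001, 0000-1, 00000-, 00111-, 01-000, 010101, 1-0011, 10-011, 1011-0, 1100-1}
Coverage chart:
  m0: -00000,0-0000,00000-
  m1: 00-001,0000-1,00000-
  m3: -00011,0000-1
  m9: 00-001 ←essential
  m10: 0-1-10 ←essential
  m14: --1110,0-1-10,00111-
  m15: 00111- ←essential
  m16: 0-0000,01-000
  m21: 010101 ←essential
  m24: -110-0,01-000
  m26: -11-10,-110-0,0-1-10
  m30: --1110,-11-10,0-1-10
  m32: -00000 ←essential
  m35: -00011,1-0011,10-011
  m43: 10-011 ←essential
  m44: 1011-0 ←essential
  m46: --1110,1011-0
  m49: 1100-1 ←essential
  m51: 1-0011,1100-1
  m56: -110-0 ←essential
  m58: -11-10,-110-0
Essential: -00000, -110-0, 0-1-10, 00-001, 00111-, 010101, 10-011, 1011-0, 1100-1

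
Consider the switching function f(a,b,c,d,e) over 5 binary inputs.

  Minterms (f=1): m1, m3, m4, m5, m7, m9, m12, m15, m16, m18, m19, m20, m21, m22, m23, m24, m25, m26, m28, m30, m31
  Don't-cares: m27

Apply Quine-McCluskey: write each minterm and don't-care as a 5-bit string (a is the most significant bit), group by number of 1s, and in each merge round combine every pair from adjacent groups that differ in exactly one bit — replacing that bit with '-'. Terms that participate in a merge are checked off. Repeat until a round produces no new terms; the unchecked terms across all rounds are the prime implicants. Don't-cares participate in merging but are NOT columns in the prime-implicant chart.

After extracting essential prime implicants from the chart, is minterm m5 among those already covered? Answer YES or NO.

[col 0] 00001*, 00011*, 00100*, 00101*, 00111*, 01001*, 01100*, 01111*, 10000*, 10010*, 10011*, 10100*, 10101*, 10110*, 10111*, 11000*, 11001*, 11010*, 11011*, 11100*, 11110*, 11111*
[col 1] -0011*, -0100*, -0101*, -0111*, -1001, -1100*, -1111*, 0-001, 0-100*, 0-111*, 00-01*, 00-11*, 000-1*, 001-1*, 0010-*, 1-000*, 1-010*, 1-011*, 1-100*, 1-110*, 1-111*, 10-00*, 10-10*, 10-11*, 100-0*, 1001-*, 101-0*, 101-1*, 1010-*, 1011-*, 11-00*, 11-10*, 11-11*, 110-0*, 110-1*, 1100-*, 1101-*, 111-0*, 1111-*
[col 2] --100, --111, -0-11, -01-1, -010-, 00--1, 1--00*, 1--10*, 1--11*, 1-0-0*, 1-01-*, 1-1-0*, 1-11-*, 10--0*, 10-1-*, 101--, 11--0*, 11-1-*, 110--
[col 3] 1---0, 1--1-
Prime implicants: --100, --111, -0-11, -01-1, -010-, -1001, 0-001, 00--1, 1---0, 1--1-, 101--, 110--
PI chart (minterm → PIs covering it):
  1 | 0-001,00--1
  3 | -0-11,00--1
  4 | --100,-010-
  5 | -01-1,-010-,00--1
  7 | --111,-0-11,-01-1,00--1
  9 | -1001,0-001
  12 | --100  (sole → essential)
  15 | --111  (sole → essential)
  16 | 1---0  (sole → essential)
  18 | 1---0,1--1-
  19 | -0-11,1--1-
  20 | --100,-010-,1---0,101--
  21 | -01-1,-010-,101--
  22 | 1---0,1--1-,101--
  23 | --111,-0-11,-01-1,1--1-,101--
  24 | 1---0,110--
  25 | -1001,110--
  26 | 1---0,1--1-,110--
  28 | --100,1---0
  30 | 1---0,1--1-
  31 | --111,1--1-
Essential prime implicants: --100, --111, 1---0

NO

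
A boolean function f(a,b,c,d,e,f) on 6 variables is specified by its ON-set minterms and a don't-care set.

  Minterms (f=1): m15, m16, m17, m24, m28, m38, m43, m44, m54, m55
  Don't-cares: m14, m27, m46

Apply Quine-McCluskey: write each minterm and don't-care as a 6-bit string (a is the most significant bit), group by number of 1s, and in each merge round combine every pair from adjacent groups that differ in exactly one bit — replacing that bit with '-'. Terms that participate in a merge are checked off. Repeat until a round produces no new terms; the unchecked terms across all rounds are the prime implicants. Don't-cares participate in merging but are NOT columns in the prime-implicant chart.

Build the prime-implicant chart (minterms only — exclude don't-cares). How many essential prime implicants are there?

6

Round 0: 001110✓ 001111✓ 010000✓ 010001✓ 011000✓ 011011 011100✓ 100110✓ 101011 101100✓ 101110✓ 110110✓ 110111✓
Round 1: -01110 00111- 01-000 01000- 011-00 1-0110 10-110 1011-0 11011-
PIs = {-01110, 00111-, 01-000, 01000-, 011-00, 011011, 1-0110, 10-110, 101011, 1011-0, 11011-}
Coverage chart:
  m15: 00111- ←essential
  m16: 01-000,01000-
  m17: 01000- ←essential
  m24: 01-000,011-00
  m28: 011-00 ←essential
  m38: 1-0110,10-110
  m43: 101011 ←essential
  m44: 1011-0 ←essential
  m54: 1-0110,11011-
  m55: 11011- ←essential
Essential: 00111-, 01000-, 011-00, 101011, 1011-0, 11011-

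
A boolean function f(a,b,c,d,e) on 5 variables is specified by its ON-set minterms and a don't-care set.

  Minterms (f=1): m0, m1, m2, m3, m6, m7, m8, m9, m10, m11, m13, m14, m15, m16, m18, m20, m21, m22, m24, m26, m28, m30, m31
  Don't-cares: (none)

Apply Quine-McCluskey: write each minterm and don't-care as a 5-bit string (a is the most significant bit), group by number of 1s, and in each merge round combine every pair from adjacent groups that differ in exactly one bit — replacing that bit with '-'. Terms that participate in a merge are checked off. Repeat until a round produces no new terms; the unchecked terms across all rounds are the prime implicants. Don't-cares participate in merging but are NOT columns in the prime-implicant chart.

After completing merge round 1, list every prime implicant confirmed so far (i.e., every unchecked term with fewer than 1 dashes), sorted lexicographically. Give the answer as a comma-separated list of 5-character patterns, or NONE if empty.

NONE

size-2^0 implicants → 00000(✓)  00001(✓)  00010(✓)  00011(✓)  00110(✓)  00111(✓)  01000(✓)  01001(✓)  01010(✓)  01011(✓)  01101(✓)  01110(✓)  01111(✓)  10000(✓)  10010(✓)  10100(✓)  10101(✓)  10110(✓)  11000(✓)  11010(✓)  11100(✓)  11110(✓)  11111(✓)
size-2^1 implicants → -0000(✓)  -0010(✓)  -0110(✓)  -1000(✓)  -1010(✓)  -1110(✓)  -1111(✓)  0-000(✓)  0-001(✓)  0-010(✓)  0-011(✓)  0-110(✓)  0-111(✓)  00-10(✓)  00-11(✓)  000-0(✓)  000-1(✓)  0000-(✓)  0001-(✓)  0011-(✓)  01-01(✓)  01-10(✓)  01-11(✓)  010-0(✓)  010-1(✓)  0100-(✓)  0101-(✓)  011-1(✓)  0111-(✓)  1-000(✓)  1-010(✓)  1-100(✓)  1-110(✓)  10-00(✓)  10-10(✓)  100-0(✓)  101-0(✓)  1010-  11-00(✓)  11-10(✓)  110-0(✓)  111-0(✓)  1111-(✓)
size-2^2 implicants → --000(✓)  --010(✓)  --110(✓)  -0-10(✓)  -00-0(✓)  -1-10(✓)  -10-0(✓)  -111-  0--10(✓)  0--11(✓)  0-0-0(✓)  0-0-1(✓)  0-00-(✓)  0-01-(✓)  0-11-(✓)  00-1-(✓)  000--(✓)  01--1  01-1-(✓)  010--(✓)  1--00(✓)  1--10(✓)  1-0-0(✓)  1-1-0(✓)  10--0(✓)  11--0(✓)
size-2^3 implicants → ---10  --0-0  0--1-  0-0--  1---0
Unchecked terms (primes): ---10, --0-0, -111-, 0--1-, 0-0--, 01--1, 1---0, 1010-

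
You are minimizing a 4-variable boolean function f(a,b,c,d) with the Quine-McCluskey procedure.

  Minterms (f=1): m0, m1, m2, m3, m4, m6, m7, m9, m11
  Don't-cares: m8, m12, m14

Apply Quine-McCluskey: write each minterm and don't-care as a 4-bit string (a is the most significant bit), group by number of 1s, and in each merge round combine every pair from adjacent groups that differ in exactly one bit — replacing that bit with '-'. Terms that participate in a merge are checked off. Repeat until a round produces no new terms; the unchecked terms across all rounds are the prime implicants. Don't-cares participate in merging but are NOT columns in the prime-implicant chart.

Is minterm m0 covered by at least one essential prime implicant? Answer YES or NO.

NO

Round 0: 0000✓ 0001✓ 0010✓ 0011✓ 0100✓ 0110✓ 0111✓ 1000✓ 1001✓ 1011✓ 1100✓ 1110✓
Round 1: -000✓ -001✓ -011✓ -100✓ -110✓ 0-00✓ 0-10✓ 0-11✓ 00-0✓ 00-1✓ 000-✓ 001-✓ 01-0✓ 011-✓ 1-00✓ 10-1✓ 100-✓ 11-0✓
Round 2: --00 -0-1 -00- -1-0 0--0 0-1- 00--
PIs = {--00, -0-1, -00-, -1-0, 0--0, 0-1-, 00--}
Coverage chart:
  m0: --00,-00-,0--0,00--
  m1: -0-1,-00-,00--
  m2: 0--0,0-1-,00--
  m3: -0-1,0-1-,00--
  m4: --00,-1-0,0--0
  m6: -1-0,0--0,0-1-
  m7: 0-1- ←essential
  m9: -0-1,-00-
  m11: -0-1 ←essential
Essential: -0-1, 0-1-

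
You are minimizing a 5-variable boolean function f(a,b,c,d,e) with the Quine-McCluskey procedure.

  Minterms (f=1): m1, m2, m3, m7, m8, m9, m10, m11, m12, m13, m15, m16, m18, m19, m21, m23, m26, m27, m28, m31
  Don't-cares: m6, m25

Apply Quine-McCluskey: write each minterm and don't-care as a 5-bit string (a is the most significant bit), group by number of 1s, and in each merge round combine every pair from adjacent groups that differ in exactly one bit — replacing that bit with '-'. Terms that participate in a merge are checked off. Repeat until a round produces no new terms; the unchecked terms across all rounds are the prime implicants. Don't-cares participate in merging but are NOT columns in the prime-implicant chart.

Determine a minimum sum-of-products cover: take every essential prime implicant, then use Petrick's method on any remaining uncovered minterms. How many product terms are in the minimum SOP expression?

7

size-2^0 implicants → 00001(✓)  00010(✓)  00011(✓)  00110(✓)  00111(✓)  01000(✓)  01001(✓)  01010(✓)  01011(✓)  01100(✓)  01101(✓)  01111(✓)  10000(✓)  10010(✓)  10011(✓)  10101(✓)  10111(✓)  11001(✓)  11010(✓)  11011(✓)  11100(✓)  11111(✓)
size-2^1 implicants → -0010(✓)  -0011(✓)  -0111(✓)  -1001(✓)  -1010(✓)  -1011(✓)  -1100  -1111(✓)  0-001(✓)  0-010(✓)  0-011(✓)  0-111(✓)  00-10(✓)  00-11(✓)  000-1(✓)  0001-(✓)  0011-(✓)  01-00(✓)  01-01(✓)  01-11(✓)  010-0(✓)  010-1(✓)  0100-(✓)  0101-(✓)  011-1(✓)  0110-(✓)  1-010(✓)  1-011(✓)  1-111(✓)  10-11(✓)  100-0  1001-(✓)  101-1  11-11(✓)  110-1(✓)  1101-(✓)
size-2^2 implicants → --010(✓)  --011(✓)  --111(✓)  -0-11(✓)  -001-(✓)  -1-11(✓)  -10-1  -101-(✓)  0--11(✓)  0-0-1  0-01-(✓)  00-1-  01--1  01-0-  010--  1--11(✓)  1-01-(✓)
size-2^3 implicants → ---11  --01-
Unchecked terms (primes): ---11, --01-, -10-1, -1100, 0-0-1, 00-1-, 01--1, 01-0-, 010--, 100-0, 101-1
Minterm coverage:
  m1 ⊆ 0-0-1 [E]
  m2 ⊆ --01-,00-1-
  m3 ⊆ ---11,--01-,0-0-1,00-1-
  m7 ⊆ ---11,00-1-
  m8 ⊆ 01-0-,010--
  m9 ⊆ -10-1,0-0-1,01--1,01-0-,010--
  m10 ⊆ --01-,010--
  m11 ⊆ ---11,--01-,-10-1,0-0-1,01--1,010--
  m12 ⊆ -1100,01-0-
  m13 ⊆ 01--1,01-0-
  m15 ⊆ ---11,01--1
  m16 ⊆ 100-0 [E]
  m18 ⊆ --01-,100-0
  m19 ⊆ ---11,--01-
  m21 ⊆ 101-1 [E]
  m23 ⊆ ---11,101-1
  m26 ⊆ --01- [E]
  m27 ⊆ ---11,--01-,-10-1
  m28 ⊆ -1100 [E]
  m31 ⊆ ---11 [E]
E = {---11, --01-, -1100, 0-0-1, 100-0, 101-1}
Petrick residual → 01-0-
Cover = de + c'd + bcd'e' + a'c'e + a'bd' + ab'c'e' + ab'ce  |cover|=7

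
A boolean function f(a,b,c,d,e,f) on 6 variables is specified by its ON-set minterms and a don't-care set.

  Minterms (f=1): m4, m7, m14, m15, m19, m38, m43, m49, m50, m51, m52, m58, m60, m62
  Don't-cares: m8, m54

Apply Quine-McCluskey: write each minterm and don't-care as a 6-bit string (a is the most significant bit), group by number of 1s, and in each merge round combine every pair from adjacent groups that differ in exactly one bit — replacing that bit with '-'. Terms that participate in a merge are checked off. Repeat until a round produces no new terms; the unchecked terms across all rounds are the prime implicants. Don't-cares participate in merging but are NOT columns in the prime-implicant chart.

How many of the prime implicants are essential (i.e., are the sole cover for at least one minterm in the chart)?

[col 0] 000100, 000111*, 001000, 001110*, 001111*, 010011*, 100110*, 101011, 110001*, 110010*, 110011*, 110100*, 110110*, 111010*, 111100*, 111110*
[col 1] -10011, 00-111, 00111-, 1-0110, 11-010*, 11-100*, 11-110*, 110-10*, 1100-1, 11001-, 1101-0*, 111-10*, 1111-0*
[col 2] 11--10, 11-1-0
Prime implicants: -10011, 00-111, 000100, 001000, 00111-, 1-0110, 101011, 11--10, 11-1-0, 1100-1, 11001-
PI chart (minterm → PIs covering it):
  4 | 000100  (sole → essential)
  7 | 00-111  (sole → essential)
  14 | 00111-  (sole → essential)
  15 | 00-111,00111-
  19 | -10011  (sole → essential)
  38 | 1-0110  (sole → essential)
  43 | 101011  (sole → essential)
  49 | 1100-1  (sole → essential)
  50 | 11--10,11001-
  51 | -10011,1100-1,11001-
  52 | 11-1-0  (sole → essential)
  58 | 11--10  (sole → essential)
  60 | 11-1-0  (sole → essential)
  62 | 11--10,11-1-0
Essential prime implicants: -10011, 00-111, 000100, 00111-, 1-0110, 101011, 11--10, 11-1-0, 1100-1

9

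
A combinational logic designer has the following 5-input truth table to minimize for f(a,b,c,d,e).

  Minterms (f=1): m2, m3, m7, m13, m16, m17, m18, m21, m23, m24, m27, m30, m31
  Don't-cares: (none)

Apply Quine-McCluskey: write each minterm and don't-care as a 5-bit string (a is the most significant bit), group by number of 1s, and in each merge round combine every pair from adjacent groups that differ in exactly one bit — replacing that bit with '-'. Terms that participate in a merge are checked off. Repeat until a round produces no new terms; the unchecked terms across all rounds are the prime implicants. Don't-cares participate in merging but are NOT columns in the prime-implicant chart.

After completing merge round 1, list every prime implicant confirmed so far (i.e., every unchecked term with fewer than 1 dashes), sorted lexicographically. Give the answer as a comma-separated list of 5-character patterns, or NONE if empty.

01101

size-2^0 implicants → 00010(✓)  00011(✓)  00111(✓)  01101  10000(✓)  10001(✓)  10010(✓)  10101(✓)  10111(✓)  11000(✓)  11011(✓)  11110(✓)  11111(✓)
size-2^1 implicants → -0010  -0111  00-11  0001-  1-000  1-111  10-01  100-0  1000-  101-1  11-11  1111-
Unchecked terms (primes): -0010, -0111, 00-11, 0001-, 01101, 1-000, 1-111, 10-01, 100-0, 1000-, 101-1, 11-11, 1111-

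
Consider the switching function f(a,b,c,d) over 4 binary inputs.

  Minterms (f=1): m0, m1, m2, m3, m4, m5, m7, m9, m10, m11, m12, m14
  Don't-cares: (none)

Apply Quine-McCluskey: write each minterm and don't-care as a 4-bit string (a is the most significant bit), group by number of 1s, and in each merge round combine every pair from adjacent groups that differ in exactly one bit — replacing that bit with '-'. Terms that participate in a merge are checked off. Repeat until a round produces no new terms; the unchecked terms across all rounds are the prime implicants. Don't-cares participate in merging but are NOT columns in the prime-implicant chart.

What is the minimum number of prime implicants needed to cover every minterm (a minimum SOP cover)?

[col 0] 0000*, 0001*, 0010*, 0011*, 0100*, 0101*, 0111*, 1001*, 1010*, 1011*, 1100*, 1110*
[col 1] -001*, -010*, -011*, -100, 0-00*, 0-01*, 0-11*, 00-0*, 00-1*, 000-*, 001-*, 01-1*, 010-*, 1-10, 10-1*, 101-*, 11-0
[col 2] -0-1, -01-, 0--1, 0-0-, 00--
Prime implicants: -0-1, -01-, -100, 0--1, 0-0-, 00--, 1-10, 11-0
PI chart (minterm → PIs covering it):
  0 | 0-0-,00--
  1 | -0-1,0--1,0-0-,00--
  2 | -01-,00--
  3 | -0-1,-01-,0--1,00--
  4 | -100,0-0-
  5 | 0--1,0-0-
  7 | 0--1  (sole → essential)
  9 | -0-1  (sole → essential)
  10 | -01-,1-10
  11 | -0-1,-01-
  12 | -100,11-0
  14 | 1-10,11-0
Essential prime implicants: -0-1, 0--1
Petrick residual → -01-, 0-0-, 11-0
Minimum SOP uses 5 PIs: b'd + b'c + a'd + a'c' + abd'

5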